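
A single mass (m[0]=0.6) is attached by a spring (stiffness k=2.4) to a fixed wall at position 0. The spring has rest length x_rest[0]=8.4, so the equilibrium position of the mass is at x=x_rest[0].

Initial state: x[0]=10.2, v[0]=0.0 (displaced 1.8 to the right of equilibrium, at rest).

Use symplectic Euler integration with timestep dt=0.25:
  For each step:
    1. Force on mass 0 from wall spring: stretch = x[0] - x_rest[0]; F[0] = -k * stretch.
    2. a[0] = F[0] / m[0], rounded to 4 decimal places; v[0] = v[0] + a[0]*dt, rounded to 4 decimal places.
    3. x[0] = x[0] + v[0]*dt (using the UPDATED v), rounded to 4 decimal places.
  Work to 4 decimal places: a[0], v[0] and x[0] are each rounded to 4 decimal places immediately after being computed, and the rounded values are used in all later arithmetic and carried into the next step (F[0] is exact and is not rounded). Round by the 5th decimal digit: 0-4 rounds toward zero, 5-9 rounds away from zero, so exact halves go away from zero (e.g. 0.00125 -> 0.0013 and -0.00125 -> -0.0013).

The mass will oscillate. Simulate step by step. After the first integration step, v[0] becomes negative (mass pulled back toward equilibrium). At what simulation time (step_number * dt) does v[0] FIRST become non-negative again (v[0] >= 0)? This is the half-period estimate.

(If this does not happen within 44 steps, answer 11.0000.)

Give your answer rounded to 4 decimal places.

Answer: 1.7500

Derivation:
Step 0: x=[10.2000] v=[0.0000]
Step 1: x=[9.7500] v=[-1.8000]
Step 2: x=[8.9625] v=[-3.1500]
Step 3: x=[8.0344] v=[-3.7125]
Step 4: x=[7.1977] v=[-3.3469]
Step 5: x=[6.6616] v=[-2.1446]
Step 6: x=[6.5601] v=[-0.4062]
Step 7: x=[6.9185] v=[1.4337]
First v>=0 after going negative at step 7, time=1.7500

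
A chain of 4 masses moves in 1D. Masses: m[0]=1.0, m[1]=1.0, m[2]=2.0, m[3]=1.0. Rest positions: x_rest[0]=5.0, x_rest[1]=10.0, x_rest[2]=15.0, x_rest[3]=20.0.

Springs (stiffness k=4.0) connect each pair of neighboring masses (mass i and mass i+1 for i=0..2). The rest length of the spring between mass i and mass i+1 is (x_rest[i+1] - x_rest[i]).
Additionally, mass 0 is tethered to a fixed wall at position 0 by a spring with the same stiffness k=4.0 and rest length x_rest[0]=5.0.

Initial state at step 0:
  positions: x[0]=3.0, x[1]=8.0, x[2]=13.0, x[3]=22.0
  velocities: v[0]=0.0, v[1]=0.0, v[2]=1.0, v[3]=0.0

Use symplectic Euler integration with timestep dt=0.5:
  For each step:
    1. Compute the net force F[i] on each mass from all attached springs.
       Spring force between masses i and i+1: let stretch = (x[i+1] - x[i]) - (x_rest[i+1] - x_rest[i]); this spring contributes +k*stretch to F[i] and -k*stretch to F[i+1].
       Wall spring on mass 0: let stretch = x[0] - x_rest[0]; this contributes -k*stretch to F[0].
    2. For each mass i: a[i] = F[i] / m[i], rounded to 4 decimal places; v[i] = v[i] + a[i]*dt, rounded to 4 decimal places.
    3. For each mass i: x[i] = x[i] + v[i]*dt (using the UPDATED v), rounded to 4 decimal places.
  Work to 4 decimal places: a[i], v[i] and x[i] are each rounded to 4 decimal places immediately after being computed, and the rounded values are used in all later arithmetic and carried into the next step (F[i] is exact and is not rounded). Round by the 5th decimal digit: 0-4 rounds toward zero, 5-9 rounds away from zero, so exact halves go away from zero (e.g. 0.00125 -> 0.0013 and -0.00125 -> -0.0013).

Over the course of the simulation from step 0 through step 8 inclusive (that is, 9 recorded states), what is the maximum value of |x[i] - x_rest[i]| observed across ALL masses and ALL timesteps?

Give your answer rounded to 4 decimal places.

Answer: 4.6250

Derivation:
Step 0: x=[3.0000 8.0000 13.0000 22.0000] v=[0.0000 0.0000 1.0000 0.0000]
Step 1: x=[5.0000 8.0000 15.5000 18.0000] v=[4.0000 0.0000 5.0000 -8.0000]
Step 2: x=[5.0000 12.5000 15.5000 16.5000] v=[0.0000 9.0000 0.0000 -3.0000]
Step 3: x=[7.5000 12.5000 14.5000 19.0000] v=[5.0000 0.0000 -2.0000 5.0000]
Step 4: x=[7.5000 9.5000 14.7500 22.0000] v=[0.0000 -6.0000 0.5000 6.0000]
Step 5: x=[2.0000 9.7500 16.0000 22.7500] v=[-11.0000 0.5000 2.5000 1.5000]
Step 6: x=[2.2500 8.5000 17.5000 21.7500] v=[0.5000 -2.5000 3.0000 -2.0000]
Step 7: x=[6.5000 10.0000 16.6250 21.5000] v=[8.5000 3.0000 -1.7500 -0.5000]
Step 8: x=[7.7500 14.6250 14.8750 21.3750] v=[2.5000 9.2500 -3.5000 -0.2500]
Max displacement = 4.6250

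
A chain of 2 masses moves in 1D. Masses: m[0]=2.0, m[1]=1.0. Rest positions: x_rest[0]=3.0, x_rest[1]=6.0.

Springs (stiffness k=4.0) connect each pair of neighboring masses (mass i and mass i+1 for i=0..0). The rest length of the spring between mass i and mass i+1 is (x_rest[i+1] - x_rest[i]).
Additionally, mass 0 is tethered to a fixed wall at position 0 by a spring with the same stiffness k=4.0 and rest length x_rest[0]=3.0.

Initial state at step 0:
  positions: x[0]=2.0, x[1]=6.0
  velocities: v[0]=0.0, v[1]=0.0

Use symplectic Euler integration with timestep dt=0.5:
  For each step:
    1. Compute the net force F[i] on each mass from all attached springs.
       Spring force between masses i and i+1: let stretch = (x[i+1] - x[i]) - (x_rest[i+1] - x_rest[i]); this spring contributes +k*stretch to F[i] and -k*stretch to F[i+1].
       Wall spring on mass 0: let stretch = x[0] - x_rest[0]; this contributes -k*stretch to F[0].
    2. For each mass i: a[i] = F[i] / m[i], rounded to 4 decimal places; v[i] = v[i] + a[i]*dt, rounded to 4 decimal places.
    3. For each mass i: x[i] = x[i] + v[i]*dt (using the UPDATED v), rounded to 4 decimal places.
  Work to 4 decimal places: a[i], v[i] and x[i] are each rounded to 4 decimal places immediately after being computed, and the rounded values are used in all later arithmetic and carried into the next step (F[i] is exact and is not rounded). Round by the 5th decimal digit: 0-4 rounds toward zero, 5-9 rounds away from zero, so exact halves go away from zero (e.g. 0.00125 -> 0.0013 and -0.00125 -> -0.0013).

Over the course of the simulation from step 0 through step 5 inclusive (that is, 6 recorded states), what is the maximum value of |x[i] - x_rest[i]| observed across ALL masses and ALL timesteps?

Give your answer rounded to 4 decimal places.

Step 0: x=[2.0000 6.0000] v=[0.0000 0.0000]
Step 1: x=[3.0000 5.0000] v=[2.0000 -2.0000]
Step 2: x=[3.5000 5.0000] v=[1.0000 0.0000]
Step 3: x=[3.0000 6.5000] v=[-1.0000 3.0000]
Step 4: x=[2.7500 7.5000] v=[-0.5000 2.0000]
Step 5: x=[3.5000 6.7500] v=[1.5000 -1.5000]
Max displacement = 1.5000

Answer: 1.5000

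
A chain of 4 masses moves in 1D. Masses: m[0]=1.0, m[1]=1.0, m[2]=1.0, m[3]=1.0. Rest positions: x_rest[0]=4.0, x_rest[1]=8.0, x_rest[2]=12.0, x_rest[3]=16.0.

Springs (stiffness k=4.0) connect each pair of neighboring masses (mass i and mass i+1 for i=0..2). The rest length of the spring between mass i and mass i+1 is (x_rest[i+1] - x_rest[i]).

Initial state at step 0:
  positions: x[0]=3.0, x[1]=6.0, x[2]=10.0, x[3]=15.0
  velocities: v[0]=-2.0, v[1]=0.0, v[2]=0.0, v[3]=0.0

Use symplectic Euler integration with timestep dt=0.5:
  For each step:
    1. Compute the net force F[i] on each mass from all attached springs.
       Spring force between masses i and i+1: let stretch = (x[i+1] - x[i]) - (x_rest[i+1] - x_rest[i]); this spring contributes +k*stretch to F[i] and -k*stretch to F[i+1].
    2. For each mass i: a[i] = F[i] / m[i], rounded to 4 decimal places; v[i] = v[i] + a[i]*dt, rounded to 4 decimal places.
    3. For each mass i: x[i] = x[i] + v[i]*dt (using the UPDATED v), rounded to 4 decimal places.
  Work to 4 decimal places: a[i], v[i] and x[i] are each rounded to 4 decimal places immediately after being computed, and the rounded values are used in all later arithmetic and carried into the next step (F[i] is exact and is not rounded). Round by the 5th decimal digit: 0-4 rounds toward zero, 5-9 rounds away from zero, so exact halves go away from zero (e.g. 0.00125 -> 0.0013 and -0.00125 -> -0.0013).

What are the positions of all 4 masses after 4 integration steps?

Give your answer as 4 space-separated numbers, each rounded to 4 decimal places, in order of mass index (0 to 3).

Answer: 2.0000 5.0000 9.0000 14.0000

Derivation:
Step 0: x=[3.0000 6.0000 10.0000 15.0000] v=[-2.0000 0.0000 0.0000 0.0000]
Step 1: x=[1.0000 7.0000 11.0000 14.0000] v=[-4.0000 2.0000 2.0000 -2.0000]
Step 2: x=[1.0000 6.0000 11.0000 14.0000] v=[0.0000 -2.0000 0.0000 0.0000]
Step 3: x=[2.0000 5.0000 9.0000 15.0000] v=[2.0000 -2.0000 -4.0000 2.0000]
Step 4: x=[2.0000 5.0000 9.0000 14.0000] v=[0.0000 0.0000 0.0000 -2.0000]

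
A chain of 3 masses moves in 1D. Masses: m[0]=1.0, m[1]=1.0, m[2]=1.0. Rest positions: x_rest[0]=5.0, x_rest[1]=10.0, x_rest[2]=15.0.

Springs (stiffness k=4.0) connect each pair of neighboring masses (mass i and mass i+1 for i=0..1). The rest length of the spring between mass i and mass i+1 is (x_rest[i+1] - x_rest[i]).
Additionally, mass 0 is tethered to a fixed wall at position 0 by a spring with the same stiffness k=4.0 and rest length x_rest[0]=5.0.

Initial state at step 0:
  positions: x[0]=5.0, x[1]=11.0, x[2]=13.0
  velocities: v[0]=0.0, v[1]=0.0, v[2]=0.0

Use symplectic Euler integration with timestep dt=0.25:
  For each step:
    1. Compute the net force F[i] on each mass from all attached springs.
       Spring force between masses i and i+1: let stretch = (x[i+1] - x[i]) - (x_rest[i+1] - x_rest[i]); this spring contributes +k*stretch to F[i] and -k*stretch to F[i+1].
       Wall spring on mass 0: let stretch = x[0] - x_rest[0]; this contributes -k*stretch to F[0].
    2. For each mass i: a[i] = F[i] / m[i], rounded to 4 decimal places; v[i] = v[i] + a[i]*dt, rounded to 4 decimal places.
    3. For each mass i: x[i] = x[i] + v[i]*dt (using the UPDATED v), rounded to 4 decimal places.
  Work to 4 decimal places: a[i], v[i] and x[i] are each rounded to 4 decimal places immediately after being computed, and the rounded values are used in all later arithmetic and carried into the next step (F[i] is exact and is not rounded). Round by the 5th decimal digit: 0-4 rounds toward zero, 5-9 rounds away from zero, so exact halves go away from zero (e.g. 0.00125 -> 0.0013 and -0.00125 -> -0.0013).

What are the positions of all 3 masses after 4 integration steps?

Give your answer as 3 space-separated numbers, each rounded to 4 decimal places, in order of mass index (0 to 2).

Answer: 4.1680 8.6602 15.7969

Derivation:
Step 0: x=[5.0000 11.0000 13.0000] v=[0.0000 0.0000 0.0000]
Step 1: x=[5.2500 10.0000 13.7500] v=[1.0000 -4.0000 3.0000]
Step 2: x=[5.3750 8.7500 14.8125] v=[0.5000 -5.0000 4.2500]
Step 3: x=[5.0000 8.1719 15.6094] v=[-1.5000 -2.3125 3.1875]
Step 4: x=[4.1680 8.6602 15.7969] v=[-3.3281 1.9531 0.7500]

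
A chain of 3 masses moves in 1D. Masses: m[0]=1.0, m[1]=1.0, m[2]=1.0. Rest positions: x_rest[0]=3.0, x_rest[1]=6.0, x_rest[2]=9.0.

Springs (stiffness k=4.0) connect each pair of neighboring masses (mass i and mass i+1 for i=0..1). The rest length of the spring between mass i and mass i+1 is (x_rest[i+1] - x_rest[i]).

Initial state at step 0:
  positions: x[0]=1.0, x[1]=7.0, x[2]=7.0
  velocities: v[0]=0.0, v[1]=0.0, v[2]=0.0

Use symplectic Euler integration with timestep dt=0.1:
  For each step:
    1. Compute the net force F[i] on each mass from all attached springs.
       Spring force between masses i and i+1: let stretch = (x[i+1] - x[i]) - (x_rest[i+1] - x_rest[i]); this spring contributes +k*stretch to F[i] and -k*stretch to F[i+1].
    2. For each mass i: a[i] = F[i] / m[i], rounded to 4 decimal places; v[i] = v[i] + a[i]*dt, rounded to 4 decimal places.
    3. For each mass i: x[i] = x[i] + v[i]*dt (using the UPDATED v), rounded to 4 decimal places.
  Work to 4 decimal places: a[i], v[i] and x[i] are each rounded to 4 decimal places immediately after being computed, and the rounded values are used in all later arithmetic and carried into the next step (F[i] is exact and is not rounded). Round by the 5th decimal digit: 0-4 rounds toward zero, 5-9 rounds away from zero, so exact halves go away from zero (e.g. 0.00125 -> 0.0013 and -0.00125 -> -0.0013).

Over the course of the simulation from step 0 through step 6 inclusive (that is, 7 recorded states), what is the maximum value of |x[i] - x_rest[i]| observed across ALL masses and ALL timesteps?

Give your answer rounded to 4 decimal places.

Step 0: x=[1.0000 7.0000 7.0000] v=[0.0000 0.0000 0.0000]
Step 1: x=[1.1200 6.7600 7.1200] v=[1.2000 -2.4000 1.2000]
Step 2: x=[1.3456 6.3088 7.3456] v=[2.2560 -4.5120 2.2560]
Step 3: x=[1.6497 5.7005 7.6497] v=[3.0413 -6.0826 3.0413]
Step 4: x=[1.9959 5.0082 7.9959] v=[3.4616 -6.9232 3.4616]
Step 5: x=[2.3426 4.3149 8.3426] v=[3.4665 -6.9330 3.4665]
Step 6: x=[2.6481 3.7038 8.6481] v=[3.0554 -6.1108 3.0554]
Max displacement = 2.2962

Answer: 2.2962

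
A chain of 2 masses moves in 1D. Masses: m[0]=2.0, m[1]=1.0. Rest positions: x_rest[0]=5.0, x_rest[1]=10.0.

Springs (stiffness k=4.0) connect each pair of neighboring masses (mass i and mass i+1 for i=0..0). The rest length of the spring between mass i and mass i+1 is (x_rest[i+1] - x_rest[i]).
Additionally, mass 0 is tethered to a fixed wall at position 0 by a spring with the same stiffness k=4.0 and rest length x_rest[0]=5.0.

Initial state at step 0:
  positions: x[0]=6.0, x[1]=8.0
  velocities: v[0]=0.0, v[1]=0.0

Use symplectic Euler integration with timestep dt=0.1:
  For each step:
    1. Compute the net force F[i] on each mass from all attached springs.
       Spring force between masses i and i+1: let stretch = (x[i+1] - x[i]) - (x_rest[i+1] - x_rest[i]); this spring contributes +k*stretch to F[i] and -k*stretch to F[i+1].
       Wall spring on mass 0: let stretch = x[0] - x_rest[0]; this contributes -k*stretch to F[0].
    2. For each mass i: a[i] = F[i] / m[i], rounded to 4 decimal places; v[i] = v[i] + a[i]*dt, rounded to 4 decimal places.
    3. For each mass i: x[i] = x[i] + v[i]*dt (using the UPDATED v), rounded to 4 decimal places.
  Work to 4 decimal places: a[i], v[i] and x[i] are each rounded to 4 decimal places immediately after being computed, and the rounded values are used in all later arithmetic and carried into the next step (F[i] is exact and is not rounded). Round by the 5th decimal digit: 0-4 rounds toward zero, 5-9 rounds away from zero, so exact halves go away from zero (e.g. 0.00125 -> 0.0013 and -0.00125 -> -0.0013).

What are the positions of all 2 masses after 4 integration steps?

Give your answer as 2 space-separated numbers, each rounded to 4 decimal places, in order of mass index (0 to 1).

Step 0: x=[6.0000 8.0000] v=[0.0000 0.0000]
Step 1: x=[5.9200 8.1200] v=[-0.8000 1.2000]
Step 2: x=[5.7656 8.3520] v=[-1.5440 2.3200]
Step 3: x=[5.5476 8.6805] v=[-2.1798 3.2854]
Step 4: x=[5.2813 9.0837] v=[-2.6627 4.0322]

Answer: 5.2813 9.0837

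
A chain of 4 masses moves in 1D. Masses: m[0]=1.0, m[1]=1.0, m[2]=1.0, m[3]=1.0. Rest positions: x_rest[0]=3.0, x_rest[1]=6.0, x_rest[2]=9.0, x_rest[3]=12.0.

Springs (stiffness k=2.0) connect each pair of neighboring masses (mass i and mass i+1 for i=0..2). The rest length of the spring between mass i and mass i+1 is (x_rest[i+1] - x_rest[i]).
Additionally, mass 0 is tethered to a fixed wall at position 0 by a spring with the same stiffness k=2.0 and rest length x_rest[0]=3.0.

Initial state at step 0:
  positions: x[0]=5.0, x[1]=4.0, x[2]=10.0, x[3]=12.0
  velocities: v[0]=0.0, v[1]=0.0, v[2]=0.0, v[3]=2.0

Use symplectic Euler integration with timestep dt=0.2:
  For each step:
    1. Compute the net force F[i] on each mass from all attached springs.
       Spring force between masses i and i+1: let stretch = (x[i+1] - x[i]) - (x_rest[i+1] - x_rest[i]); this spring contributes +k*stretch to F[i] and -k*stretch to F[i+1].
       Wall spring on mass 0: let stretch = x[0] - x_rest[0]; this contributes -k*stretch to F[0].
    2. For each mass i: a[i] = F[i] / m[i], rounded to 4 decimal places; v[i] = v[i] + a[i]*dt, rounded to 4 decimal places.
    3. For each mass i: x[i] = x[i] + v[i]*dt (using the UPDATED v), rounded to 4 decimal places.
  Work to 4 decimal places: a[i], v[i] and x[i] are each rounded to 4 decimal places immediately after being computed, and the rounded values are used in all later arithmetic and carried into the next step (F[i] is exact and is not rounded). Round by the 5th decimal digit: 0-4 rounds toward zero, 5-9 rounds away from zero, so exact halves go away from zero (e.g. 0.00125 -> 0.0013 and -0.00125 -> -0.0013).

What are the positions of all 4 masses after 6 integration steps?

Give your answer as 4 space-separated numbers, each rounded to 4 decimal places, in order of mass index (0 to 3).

Step 0: x=[5.0000 4.0000 10.0000 12.0000] v=[0.0000 0.0000 0.0000 2.0000]
Step 1: x=[4.5200 4.5600 9.6800 12.4800] v=[-2.4000 2.8000 -1.6000 2.4000]
Step 2: x=[3.6816 5.5264 9.1744 12.9760] v=[-4.1920 4.8320 -2.5280 2.4800]
Step 3: x=[2.6963 6.6371 8.6811 13.4079] v=[-4.9267 5.5533 -2.4666 2.1594]
Step 4: x=[1.8105 7.5960 8.4024 13.7016] v=[-4.4289 4.7946 -1.3935 1.4687]
Step 5: x=[1.2427 8.1566 8.4831 13.8114] v=[-2.8389 2.8030 0.4036 0.5490]
Step 6: x=[1.1286 8.1902 8.9640 13.7349] v=[-0.5704 0.1680 2.4043 -0.3823]

Answer: 1.1286 8.1902 8.9640 13.7349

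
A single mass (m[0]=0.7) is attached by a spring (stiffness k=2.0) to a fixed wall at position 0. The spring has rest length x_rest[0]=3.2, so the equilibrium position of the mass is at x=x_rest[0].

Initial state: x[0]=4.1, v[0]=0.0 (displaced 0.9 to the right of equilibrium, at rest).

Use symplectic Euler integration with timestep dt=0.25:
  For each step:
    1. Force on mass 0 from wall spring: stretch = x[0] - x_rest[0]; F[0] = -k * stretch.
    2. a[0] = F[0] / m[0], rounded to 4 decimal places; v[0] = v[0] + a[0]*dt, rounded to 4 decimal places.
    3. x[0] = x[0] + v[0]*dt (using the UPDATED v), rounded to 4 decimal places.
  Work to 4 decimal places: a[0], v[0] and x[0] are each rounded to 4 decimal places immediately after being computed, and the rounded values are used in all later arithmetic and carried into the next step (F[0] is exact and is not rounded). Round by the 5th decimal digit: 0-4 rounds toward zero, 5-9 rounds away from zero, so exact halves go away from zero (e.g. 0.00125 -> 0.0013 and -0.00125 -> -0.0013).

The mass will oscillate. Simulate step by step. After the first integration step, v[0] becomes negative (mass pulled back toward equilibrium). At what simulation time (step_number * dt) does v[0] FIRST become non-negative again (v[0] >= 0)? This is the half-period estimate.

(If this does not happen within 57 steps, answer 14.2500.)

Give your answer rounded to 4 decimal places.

Step 0: x=[4.1000] v=[0.0000]
Step 1: x=[3.9393] v=[-0.6429]
Step 2: x=[3.6466] v=[-1.1710]
Step 3: x=[3.2741] v=[-1.4900]
Step 4: x=[2.8884] v=[-1.5429]
Step 5: x=[2.5583] v=[-1.3203]
Step 6: x=[2.3428] v=[-0.8620]
Step 7: x=[2.2804] v=[-0.2497]
Step 8: x=[2.3822] v=[0.4072]
First v>=0 after going negative at step 8, time=2.0000

Answer: 2.0000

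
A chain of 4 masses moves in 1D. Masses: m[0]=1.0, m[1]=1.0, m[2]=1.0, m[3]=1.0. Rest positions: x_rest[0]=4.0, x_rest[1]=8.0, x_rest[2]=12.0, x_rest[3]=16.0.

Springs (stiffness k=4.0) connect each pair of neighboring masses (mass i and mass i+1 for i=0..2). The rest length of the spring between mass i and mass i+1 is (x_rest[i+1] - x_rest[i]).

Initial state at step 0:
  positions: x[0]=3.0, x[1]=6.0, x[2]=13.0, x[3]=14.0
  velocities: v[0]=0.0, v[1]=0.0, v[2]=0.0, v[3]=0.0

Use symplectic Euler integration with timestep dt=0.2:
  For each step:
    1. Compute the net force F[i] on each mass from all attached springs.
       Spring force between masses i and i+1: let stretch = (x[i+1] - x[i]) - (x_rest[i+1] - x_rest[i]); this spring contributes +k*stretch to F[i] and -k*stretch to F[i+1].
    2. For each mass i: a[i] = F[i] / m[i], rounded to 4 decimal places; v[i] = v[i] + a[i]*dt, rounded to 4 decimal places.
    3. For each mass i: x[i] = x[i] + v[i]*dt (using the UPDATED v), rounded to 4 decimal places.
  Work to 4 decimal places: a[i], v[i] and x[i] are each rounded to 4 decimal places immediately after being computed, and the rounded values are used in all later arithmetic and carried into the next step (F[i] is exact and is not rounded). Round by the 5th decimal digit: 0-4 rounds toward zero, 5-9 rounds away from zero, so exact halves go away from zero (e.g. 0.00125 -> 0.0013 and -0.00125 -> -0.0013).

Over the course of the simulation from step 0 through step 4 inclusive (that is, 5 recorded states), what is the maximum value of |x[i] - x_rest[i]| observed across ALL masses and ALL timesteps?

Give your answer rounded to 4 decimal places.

Step 0: x=[3.0000 6.0000 13.0000 14.0000] v=[0.0000 0.0000 0.0000 0.0000]
Step 1: x=[2.8400 6.6400 12.0400 14.4800] v=[-0.8000 3.2000 -4.8000 2.4000]
Step 2: x=[2.6480 7.5360 10.6064 15.2096] v=[-0.9600 4.4800 -7.1680 3.6480]
Step 3: x=[2.5981 8.1412 9.4180 15.8427] v=[-0.2496 3.0259 -5.9418 3.1654]
Step 4: x=[2.7951 8.0638 9.0533 16.0878] v=[0.9849 -0.3871 -1.8235 1.2256]
Max displacement = 2.9467

Answer: 2.9467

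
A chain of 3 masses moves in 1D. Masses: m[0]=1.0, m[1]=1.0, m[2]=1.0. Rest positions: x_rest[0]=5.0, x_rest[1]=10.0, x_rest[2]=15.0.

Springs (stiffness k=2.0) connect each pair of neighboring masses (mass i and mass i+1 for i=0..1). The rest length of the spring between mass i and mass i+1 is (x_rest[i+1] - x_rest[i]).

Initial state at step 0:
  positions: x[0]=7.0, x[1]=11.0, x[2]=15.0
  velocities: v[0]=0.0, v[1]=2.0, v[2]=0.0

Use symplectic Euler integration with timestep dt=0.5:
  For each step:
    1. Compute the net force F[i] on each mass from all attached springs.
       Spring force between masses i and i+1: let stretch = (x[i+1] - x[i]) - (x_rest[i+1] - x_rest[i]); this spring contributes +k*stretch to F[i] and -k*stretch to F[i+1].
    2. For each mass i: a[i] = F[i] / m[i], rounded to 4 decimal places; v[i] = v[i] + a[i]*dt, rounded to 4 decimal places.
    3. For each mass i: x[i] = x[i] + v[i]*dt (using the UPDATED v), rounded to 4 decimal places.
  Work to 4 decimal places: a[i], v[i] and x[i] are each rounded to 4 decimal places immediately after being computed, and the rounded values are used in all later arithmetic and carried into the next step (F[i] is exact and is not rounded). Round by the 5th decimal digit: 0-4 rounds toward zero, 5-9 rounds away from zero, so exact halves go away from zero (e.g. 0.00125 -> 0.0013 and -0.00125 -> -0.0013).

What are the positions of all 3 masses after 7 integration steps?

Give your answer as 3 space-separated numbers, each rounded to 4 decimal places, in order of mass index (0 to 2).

Step 0: x=[7.0000 11.0000 15.0000] v=[0.0000 2.0000 0.0000]
Step 1: x=[6.5000 12.0000 15.5000] v=[-1.0000 2.0000 1.0000]
Step 2: x=[6.2500 12.0000 16.7500] v=[-0.5000 0.0000 2.5000]
Step 3: x=[6.3750 11.5000 18.1250] v=[0.2500 -1.0000 2.7500]
Step 4: x=[6.5625 11.7500 18.6875] v=[0.3750 0.5000 1.1250]
Step 5: x=[6.8438 12.8750 18.2813] v=[0.5625 2.2500 -0.8125]
Step 6: x=[7.6407 13.6876 17.6719] v=[1.5937 1.6251 -1.2188]
Step 7: x=[8.9610 13.4689 17.5704] v=[2.6406 -0.4375 -0.2031]

Answer: 8.9610 13.4689 17.5704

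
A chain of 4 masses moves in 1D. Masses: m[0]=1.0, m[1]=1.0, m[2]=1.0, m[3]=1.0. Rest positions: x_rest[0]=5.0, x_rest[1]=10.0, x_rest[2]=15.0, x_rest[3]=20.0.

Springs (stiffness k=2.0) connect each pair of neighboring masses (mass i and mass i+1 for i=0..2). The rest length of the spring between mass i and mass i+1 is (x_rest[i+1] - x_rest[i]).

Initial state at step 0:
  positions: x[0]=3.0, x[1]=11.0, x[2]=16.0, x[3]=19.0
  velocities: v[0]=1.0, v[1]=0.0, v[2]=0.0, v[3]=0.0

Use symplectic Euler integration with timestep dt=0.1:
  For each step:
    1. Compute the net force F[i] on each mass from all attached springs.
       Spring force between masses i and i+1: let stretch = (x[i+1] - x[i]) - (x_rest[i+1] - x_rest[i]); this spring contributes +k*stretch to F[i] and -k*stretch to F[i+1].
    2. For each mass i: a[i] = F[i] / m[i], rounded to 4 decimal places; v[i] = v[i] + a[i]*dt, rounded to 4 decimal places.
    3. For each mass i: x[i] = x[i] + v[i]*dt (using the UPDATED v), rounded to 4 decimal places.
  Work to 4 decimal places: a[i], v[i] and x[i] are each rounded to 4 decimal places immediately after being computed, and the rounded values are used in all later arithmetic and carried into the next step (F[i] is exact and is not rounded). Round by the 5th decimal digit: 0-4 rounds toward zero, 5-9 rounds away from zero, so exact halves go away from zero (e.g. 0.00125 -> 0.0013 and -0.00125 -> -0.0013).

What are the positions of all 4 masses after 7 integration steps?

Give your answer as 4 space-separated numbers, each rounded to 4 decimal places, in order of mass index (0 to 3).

Step 0: x=[3.0000 11.0000 16.0000 19.0000] v=[1.0000 0.0000 0.0000 0.0000]
Step 1: x=[3.1600 10.9400 15.9600 19.0400] v=[1.6000 -0.6000 -0.4000 0.4000]
Step 2: x=[3.3756 10.8248 15.8812 19.1184] v=[2.1560 -1.1520 -0.7880 0.7840]
Step 3: x=[3.6402 10.6617 15.7660 19.2321] v=[2.6458 -1.6306 -1.1518 1.1366]
Step 4: x=[3.9452 10.4603 15.6181 19.3764] v=[3.0501 -2.0140 -1.4794 1.4434]
Step 5: x=[4.2805 10.2318 15.4422 19.5456] v=[3.3531 -2.2855 -1.7593 1.6917]
Step 6: x=[4.6348 9.9884 15.2441 19.7327] v=[3.5434 -2.4337 -1.9807 1.8710]
Step 7: x=[4.9962 9.7431 15.0307 19.9300] v=[3.6141 -2.4533 -2.1341 1.9733]

Answer: 4.9962 9.7431 15.0307 19.9300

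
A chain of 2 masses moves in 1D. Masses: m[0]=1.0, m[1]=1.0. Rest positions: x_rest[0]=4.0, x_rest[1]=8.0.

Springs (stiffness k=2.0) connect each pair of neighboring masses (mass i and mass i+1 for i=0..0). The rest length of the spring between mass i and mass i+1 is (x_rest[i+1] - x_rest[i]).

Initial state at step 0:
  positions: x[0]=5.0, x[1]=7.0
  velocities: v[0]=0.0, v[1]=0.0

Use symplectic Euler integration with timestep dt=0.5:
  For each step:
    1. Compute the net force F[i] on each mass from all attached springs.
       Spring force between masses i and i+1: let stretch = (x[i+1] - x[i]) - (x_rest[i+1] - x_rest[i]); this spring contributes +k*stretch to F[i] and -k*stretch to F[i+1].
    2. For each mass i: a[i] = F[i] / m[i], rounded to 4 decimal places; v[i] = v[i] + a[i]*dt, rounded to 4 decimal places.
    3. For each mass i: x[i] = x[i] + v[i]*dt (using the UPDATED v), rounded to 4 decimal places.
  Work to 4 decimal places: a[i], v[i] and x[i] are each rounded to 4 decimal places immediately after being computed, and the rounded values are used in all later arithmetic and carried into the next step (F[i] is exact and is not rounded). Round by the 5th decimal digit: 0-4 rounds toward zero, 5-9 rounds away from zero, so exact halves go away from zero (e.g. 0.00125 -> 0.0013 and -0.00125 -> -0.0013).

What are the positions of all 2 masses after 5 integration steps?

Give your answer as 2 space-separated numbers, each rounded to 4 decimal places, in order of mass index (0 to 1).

Step 0: x=[5.0000 7.0000] v=[0.0000 0.0000]
Step 1: x=[4.0000 8.0000] v=[-2.0000 2.0000]
Step 2: x=[3.0000 9.0000] v=[-2.0000 2.0000]
Step 3: x=[3.0000 9.0000] v=[0.0000 0.0000]
Step 4: x=[4.0000 8.0000] v=[2.0000 -2.0000]
Step 5: x=[5.0000 7.0000] v=[2.0000 -2.0000]

Answer: 5.0000 7.0000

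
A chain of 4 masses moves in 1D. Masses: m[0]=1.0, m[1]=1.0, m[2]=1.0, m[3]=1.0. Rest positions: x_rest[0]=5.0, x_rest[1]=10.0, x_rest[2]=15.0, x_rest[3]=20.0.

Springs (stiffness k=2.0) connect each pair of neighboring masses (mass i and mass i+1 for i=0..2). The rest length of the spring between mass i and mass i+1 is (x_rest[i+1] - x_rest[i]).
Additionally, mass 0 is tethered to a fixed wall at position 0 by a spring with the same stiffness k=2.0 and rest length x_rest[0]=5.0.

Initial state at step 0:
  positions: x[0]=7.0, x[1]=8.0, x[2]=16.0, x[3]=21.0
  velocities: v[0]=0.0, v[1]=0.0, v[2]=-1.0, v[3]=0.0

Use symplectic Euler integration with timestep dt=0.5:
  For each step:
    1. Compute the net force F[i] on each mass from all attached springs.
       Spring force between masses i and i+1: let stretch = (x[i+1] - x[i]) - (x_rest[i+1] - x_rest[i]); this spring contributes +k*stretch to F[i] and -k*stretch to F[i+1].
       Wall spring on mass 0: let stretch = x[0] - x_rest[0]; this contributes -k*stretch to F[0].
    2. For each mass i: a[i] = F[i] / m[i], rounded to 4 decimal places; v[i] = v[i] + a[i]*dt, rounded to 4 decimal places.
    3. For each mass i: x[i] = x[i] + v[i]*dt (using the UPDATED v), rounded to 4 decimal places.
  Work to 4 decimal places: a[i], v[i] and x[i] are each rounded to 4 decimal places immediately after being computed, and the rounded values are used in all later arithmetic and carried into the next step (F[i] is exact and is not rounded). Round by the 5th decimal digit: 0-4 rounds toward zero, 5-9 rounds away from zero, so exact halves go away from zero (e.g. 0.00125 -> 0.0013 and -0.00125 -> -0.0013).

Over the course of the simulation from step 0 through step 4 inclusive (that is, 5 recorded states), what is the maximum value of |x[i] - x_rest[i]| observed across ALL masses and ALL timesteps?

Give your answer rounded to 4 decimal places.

Step 0: x=[7.0000 8.0000 16.0000 21.0000] v=[0.0000 0.0000 -1.0000 0.0000]
Step 1: x=[4.0000 11.5000 14.0000 21.0000] v=[-6.0000 7.0000 -4.0000 0.0000]
Step 2: x=[2.7500 12.5000 14.2500 20.0000] v=[-2.5000 2.0000 0.5000 -2.0000]
Step 3: x=[5.0000 9.5000 16.5000 18.6250] v=[4.5000 -6.0000 4.5000 -2.7500]
Step 4: x=[7.0000 7.7500 16.3125 18.6875] v=[4.0000 -3.5000 -0.3750 0.1250]
Max displacement = 2.5000

Answer: 2.5000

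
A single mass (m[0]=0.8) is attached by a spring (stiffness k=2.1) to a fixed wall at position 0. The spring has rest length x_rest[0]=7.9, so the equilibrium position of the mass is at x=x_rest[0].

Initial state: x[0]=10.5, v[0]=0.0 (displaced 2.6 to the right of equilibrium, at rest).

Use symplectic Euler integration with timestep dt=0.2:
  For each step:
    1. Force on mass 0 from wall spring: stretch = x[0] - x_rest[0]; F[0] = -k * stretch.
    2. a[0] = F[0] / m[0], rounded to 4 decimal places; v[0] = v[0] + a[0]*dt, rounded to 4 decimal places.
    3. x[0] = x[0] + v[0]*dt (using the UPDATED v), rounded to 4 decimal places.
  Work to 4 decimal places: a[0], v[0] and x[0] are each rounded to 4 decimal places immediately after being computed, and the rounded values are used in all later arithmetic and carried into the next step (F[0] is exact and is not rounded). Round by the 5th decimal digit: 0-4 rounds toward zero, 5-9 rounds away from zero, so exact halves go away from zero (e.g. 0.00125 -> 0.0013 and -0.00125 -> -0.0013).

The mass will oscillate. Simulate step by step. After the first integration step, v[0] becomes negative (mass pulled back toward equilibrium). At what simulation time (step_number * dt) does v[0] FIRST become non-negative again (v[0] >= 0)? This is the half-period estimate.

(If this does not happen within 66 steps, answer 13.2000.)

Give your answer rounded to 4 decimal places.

Step 0: x=[10.5000] v=[0.0000]
Step 1: x=[10.2270] v=[-1.3650]
Step 2: x=[9.7097] v=[-2.5867]
Step 3: x=[9.0023] v=[-3.5368]
Step 4: x=[8.1792] v=[-4.1155]
Step 5: x=[7.3268] v=[-4.2621]
Step 6: x=[6.5346] v=[-3.9612]
Step 7: x=[5.8857] v=[-3.2444]
Step 8: x=[5.4483] v=[-2.1869]
Step 9: x=[5.2683] v=[-0.8998]
Step 10: x=[5.3647] v=[0.4818]
First v>=0 after going negative at step 10, time=2.0000

Answer: 2.0000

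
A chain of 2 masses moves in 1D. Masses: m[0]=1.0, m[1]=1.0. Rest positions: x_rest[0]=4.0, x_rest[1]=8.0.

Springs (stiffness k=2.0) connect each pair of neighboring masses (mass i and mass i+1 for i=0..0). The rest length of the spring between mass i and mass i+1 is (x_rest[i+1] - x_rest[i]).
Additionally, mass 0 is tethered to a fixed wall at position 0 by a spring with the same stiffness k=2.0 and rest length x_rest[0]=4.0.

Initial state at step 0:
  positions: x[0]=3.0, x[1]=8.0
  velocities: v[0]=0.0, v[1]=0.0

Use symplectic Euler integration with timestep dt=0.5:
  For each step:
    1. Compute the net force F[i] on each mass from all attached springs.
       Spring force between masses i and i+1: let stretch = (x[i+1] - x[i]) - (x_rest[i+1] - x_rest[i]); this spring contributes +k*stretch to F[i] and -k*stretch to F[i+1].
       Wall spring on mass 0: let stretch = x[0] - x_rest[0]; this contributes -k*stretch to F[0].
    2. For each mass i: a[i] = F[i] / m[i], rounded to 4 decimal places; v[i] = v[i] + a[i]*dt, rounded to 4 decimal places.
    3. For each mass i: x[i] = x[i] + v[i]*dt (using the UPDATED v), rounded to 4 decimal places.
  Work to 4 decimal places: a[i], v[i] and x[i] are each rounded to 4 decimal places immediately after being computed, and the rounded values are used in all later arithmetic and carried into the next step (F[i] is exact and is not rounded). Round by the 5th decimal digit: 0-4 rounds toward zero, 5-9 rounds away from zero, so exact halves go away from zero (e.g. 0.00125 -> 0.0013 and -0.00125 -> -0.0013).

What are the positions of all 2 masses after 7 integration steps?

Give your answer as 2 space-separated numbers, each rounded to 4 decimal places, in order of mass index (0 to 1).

Answer: 5.1250 7.9298

Derivation:
Step 0: x=[3.0000 8.0000] v=[0.0000 0.0000]
Step 1: x=[4.0000 7.5000] v=[2.0000 -1.0000]
Step 2: x=[4.7500 7.2500] v=[1.5000 -0.5000]
Step 3: x=[4.3750 7.7500] v=[-0.7500 1.0000]
Step 4: x=[3.5000 8.5625] v=[-1.7500 1.6250]
Step 5: x=[3.4063 8.8438] v=[-0.1875 0.5625]
Step 6: x=[4.3282 8.4063] v=[1.8437 -0.8750]
Step 7: x=[5.1250 7.9298] v=[1.5936 -0.9531]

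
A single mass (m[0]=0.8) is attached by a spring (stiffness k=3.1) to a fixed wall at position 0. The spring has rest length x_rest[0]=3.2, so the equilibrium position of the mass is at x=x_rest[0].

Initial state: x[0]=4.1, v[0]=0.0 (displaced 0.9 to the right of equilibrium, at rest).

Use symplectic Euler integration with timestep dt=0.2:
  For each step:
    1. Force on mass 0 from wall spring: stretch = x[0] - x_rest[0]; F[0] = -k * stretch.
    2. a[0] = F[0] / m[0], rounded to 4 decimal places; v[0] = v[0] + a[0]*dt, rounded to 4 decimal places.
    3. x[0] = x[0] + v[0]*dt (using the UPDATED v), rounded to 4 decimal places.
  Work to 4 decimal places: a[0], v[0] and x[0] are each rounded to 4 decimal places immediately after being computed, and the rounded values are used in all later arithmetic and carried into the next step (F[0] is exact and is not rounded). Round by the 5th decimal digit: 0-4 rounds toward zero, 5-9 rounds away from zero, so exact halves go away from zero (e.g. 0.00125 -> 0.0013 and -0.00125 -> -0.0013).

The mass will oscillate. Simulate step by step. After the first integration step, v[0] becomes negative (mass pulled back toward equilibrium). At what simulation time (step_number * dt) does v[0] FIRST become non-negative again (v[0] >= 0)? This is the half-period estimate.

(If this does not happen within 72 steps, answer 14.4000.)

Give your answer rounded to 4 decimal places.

Step 0: x=[4.1000] v=[0.0000]
Step 1: x=[3.9605] v=[-0.6975]
Step 2: x=[3.7031] v=[-1.2869]
Step 3: x=[3.3677] v=[-1.6768]
Step 4: x=[3.0063] v=[-1.8068]
Step 5: x=[2.6750] v=[-1.6567]
Step 6: x=[2.4250] v=[-1.2498]
Step 7: x=[2.2952] v=[-0.6492]
Step 8: x=[2.3056] v=[0.0520]
First v>=0 after going negative at step 8, time=1.6000

Answer: 1.6000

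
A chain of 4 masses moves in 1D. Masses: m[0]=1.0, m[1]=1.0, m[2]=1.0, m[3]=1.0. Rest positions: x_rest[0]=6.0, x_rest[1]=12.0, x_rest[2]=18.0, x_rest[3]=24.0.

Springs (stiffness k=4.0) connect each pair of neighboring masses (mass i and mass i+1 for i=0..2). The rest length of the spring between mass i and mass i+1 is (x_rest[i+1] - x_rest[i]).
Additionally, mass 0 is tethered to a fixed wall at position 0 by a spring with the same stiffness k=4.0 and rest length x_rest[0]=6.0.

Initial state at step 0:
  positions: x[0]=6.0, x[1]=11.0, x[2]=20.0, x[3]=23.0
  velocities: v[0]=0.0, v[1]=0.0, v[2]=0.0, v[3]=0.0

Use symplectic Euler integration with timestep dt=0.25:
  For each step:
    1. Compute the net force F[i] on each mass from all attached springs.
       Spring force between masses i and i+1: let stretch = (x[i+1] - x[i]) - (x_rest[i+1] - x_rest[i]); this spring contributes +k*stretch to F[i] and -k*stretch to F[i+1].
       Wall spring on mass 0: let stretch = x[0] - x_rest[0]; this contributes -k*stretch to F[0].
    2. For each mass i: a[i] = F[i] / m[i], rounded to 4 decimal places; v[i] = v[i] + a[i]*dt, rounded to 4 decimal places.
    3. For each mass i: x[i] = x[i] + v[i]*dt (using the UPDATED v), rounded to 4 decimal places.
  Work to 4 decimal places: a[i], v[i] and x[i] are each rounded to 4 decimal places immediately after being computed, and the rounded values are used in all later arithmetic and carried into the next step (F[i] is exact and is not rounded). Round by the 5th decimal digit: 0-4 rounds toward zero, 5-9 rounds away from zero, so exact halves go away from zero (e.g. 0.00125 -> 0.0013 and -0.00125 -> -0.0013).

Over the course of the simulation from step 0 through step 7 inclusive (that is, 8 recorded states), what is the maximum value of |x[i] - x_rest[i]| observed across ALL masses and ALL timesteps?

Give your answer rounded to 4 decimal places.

Step 0: x=[6.0000 11.0000 20.0000 23.0000] v=[0.0000 0.0000 0.0000 0.0000]
Step 1: x=[5.7500 12.0000 18.5000 23.7500] v=[-1.0000 4.0000 -6.0000 3.0000]
Step 2: x=[5.6250 13.0625 16.6875 24.6875] v=[-0.5000 4.2500 -7.2500 3.7500]
Step 3: x=[5.9531 13.1719 15.9688 25.1250] v=[1.3125 0.4375 -2.8750 1.7500]
Step 4: x=[6.5977 12.1758 16.8399 24.7735] v=[2.5782 -3.9844 3.4843 -1.4062]
Step 5: x=[6.9874 10.9512 18.5284 23.9386] v=[1.5586 -4.8984 6.7538 -3.3398]
Step 6: x=[6.6212 10.6300 19.6751 23.2511] v=[-1.4650 -1.2850 4.5868 -2.7500]
Step 7: x=[5.6019 11.5678 19.4545 23.1696] v=[-4.0774 3.7513 -0.8823 -0.3260]
Max displacement = 2.0312

Answer: 2.0312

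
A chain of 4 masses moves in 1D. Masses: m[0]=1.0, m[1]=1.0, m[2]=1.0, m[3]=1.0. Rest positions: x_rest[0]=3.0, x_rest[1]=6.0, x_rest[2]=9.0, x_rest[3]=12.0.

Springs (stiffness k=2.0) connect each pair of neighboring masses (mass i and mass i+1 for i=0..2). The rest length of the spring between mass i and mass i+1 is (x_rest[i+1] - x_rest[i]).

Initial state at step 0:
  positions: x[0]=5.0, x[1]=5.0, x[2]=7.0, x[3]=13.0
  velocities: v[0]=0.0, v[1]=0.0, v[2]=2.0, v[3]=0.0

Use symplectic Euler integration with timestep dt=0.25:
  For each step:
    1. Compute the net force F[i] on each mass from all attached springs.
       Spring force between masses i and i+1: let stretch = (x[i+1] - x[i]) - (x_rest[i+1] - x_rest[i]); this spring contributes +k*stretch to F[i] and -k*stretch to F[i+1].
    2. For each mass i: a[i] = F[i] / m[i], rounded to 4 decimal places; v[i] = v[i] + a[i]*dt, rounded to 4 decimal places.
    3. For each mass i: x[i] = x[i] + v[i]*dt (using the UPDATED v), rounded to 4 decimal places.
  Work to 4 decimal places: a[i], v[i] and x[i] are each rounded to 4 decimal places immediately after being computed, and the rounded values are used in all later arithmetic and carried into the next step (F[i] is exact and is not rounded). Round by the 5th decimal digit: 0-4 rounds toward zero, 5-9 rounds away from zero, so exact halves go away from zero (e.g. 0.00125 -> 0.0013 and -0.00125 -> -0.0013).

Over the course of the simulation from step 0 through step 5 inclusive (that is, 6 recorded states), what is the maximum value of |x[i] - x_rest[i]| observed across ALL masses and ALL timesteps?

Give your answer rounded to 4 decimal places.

Answer: 2.5024

Derivation:
Step 0: x=[5.0000 5.0000 7.0000 13.0000] v=[0.0000 0.0000 2.0000 0.0000]
Step 1: x=[4.6250 5.2500 8.0000 12.6250] v=[-1.5000 1.0000 4.0000 -1.5000]
Step 2: x=[3.9531 5.7656 9.2344 12.0469] v=[-2.6875 2.0625 4.9375 -2.3125]
Step 3: x=[3.1328 6.4883 10.3868 11.4922] v=[-3.2813 2.8907 4.6094 -2.2188]
Step 4: x=[2.3569 7.2789 11.1900 11.1743] v=[-3.1036 3.1622 3.2129 -1.2715]
Step 5: x=[1.8213 7.9431 11.5024 11.2334] v=[-2.1426 2.6568 1.2495 0.2364]
Max displacement = 2.5024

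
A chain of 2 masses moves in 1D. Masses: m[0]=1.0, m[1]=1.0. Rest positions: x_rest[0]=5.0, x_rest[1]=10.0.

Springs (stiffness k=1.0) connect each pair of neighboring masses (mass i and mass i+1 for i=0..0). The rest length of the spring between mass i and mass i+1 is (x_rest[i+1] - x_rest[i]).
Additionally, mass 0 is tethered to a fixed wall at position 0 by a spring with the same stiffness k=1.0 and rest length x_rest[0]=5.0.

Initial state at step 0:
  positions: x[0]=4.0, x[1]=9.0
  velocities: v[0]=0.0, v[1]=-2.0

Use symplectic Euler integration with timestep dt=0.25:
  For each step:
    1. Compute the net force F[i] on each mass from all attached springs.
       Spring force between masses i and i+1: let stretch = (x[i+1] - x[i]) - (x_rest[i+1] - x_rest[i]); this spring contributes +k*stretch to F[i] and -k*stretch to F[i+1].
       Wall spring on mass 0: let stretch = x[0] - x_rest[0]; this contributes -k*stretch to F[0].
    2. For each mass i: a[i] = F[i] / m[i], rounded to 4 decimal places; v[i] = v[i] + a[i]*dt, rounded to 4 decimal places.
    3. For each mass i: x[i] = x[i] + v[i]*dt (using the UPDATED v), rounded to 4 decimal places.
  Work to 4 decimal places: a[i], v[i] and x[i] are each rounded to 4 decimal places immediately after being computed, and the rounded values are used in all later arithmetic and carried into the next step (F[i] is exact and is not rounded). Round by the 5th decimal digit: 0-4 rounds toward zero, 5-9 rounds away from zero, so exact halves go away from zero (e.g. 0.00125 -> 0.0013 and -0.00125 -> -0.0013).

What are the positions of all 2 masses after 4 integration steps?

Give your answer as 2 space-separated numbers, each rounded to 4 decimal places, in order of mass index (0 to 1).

Step 0: x=[4.0000 9.0000] v=[0.0000 -2.0000]
Step 1: x=[4.0625 8.5000] v=[0.2500 -2.0000]
Step 2: x=[4.1485 8.0352] v=[0.3438 -1.8594]
Step 3: x=[4.2181 7.6399] v=[0.2784 -1.5811]
Step 4: x=[4.2379 7.3433] v=[0.0793 -1.1866]

Answer: 4.2379 7.3433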